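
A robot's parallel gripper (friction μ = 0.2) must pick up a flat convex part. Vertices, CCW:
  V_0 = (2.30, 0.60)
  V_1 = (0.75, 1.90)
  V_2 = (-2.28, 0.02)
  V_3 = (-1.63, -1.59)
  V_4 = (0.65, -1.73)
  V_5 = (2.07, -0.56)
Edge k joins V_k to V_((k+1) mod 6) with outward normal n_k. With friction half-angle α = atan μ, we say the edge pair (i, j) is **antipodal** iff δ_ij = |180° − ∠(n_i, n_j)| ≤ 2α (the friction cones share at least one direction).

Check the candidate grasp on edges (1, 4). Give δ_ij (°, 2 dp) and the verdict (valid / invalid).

α = atan 0.2 = 11.31°;  2α = 22.62°
edge 1: e_1 = (-3.03, -1.88);  n_1 = (-0.5272, +0.8497)
edge 4: e_4 = (+1.42, +1.17);  n_4 = (+0.6359, -0.7718)
∠(n_1, n_4) = 172.33°
δ = |180° − 172.33°| = 7.67°
7.67° ≤ 2α = 22.62°  →  valid

δ = 7.67°, valid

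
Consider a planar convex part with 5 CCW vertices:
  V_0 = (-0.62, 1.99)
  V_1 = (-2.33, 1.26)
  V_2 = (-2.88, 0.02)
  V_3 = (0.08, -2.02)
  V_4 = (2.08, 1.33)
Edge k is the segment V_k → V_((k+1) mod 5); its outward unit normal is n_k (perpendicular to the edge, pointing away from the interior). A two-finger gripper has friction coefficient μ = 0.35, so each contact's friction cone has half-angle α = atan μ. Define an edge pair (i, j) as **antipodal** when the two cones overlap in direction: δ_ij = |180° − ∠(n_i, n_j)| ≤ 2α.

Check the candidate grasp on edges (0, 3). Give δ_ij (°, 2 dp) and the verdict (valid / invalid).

α = atan 0.35 = 19.29°;  2α = 38.58°
edge 0: e_0 = (-1.71, -0.73);  n_0 = (-0.3926, +0.9197)
edge 3: e_3 = (+2.00, +3.35);  n_3 = (+0.8586, -0.5126)
∠(n_0, n_3) = 143.96°
δ = |180° − 143.96°| = 36.04°
36.04° ≤ 2α = 38.58°  →  valid

δ = 36.04°, valid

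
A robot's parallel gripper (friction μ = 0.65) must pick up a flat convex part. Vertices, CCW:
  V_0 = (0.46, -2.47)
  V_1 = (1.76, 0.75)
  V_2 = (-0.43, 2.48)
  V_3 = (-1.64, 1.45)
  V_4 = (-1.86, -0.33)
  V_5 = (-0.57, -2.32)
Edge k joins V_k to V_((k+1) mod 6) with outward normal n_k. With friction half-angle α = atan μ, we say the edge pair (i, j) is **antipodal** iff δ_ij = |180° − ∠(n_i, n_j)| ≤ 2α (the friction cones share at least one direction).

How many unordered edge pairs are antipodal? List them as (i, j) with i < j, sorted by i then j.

α = atan 0.65 = 33.02°;  2α = 66.05°
n_0 = (+0.9273, -0.3744)
n_1 = (+0.6199, +0.7847)
n_2 = (-0.6482, +0.7615)
n_3 = (-0.9924, +0.1227)
n_4 = (-0.8391, -0.5440)
n_5 = (-0.1441, -0.9896)
  (0,1): δ = 106.32°  ·
  (0,2): δ = 27.61°  ✓
  (0,3): δ = 14.94°  ✓
  (0,4): δ = 54.94°  ✓
  (0,5): δ = 103.70°  ·
  (1,2): δ = 101.29°  ·
  (1,3): δ = 58.74°  ✓
  (1,4): δ = 18.74°  ✓
  (1,5): δ = 30.02°  ✓
  (2,3): δ = 137.45°  ·
  (2,4): δ = 97.45°  ·
  (2,5): δ = 48.69°  ✓
  (3,4): δ = 140.00°  ·
  (3,5): δ = 91.24°  ·
  (4,5): δ = 131.24°  ·
antipodal pairs: 7

count = 7; pairs: (0,2), (0,3), (0,4), (1,3), (1,4), (1,5), (2,5)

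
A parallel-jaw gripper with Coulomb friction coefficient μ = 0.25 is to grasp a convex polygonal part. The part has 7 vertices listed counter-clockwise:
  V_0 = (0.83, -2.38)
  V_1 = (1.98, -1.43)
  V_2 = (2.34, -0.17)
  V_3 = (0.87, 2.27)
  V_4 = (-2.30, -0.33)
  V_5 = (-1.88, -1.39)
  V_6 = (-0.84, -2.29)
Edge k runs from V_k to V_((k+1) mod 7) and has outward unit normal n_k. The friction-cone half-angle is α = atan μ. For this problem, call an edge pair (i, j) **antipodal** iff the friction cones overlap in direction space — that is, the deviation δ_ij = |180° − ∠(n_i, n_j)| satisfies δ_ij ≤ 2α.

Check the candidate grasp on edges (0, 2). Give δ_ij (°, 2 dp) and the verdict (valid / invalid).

δ = 98.49°, invalid

α = atan 0.25 = 14.04°;  2α = 28.07°
edge 0: e_0 = (+1.15, +0.95);  n_0 = (+0.6369, -0.7710)
edge 2: e_2 = (-1.47, +2.44);  n_2 = (+0.8566, +0.5160)
∠(n_0, n_2) = 81.51°
δ = |180° − 81.51°| = 98.49°
98.49° > 2α = 28.07°  →  invalid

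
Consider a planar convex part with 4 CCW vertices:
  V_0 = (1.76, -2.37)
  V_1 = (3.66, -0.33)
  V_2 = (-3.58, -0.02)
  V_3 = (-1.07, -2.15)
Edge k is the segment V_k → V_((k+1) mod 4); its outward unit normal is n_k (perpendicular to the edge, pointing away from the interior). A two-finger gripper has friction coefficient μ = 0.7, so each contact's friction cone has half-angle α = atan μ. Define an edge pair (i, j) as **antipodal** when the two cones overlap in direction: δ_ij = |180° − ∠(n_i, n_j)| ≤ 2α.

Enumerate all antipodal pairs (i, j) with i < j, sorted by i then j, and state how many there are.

α = atan 0.7 = 34.99°;  2α = 69.98°
n_0 = (+0.7318, -0.6816)
n_1 = (+0.0428, +0.9991)
n_2 = (-0.6470, -0.7625)
n_3 = (-0.0775, -0.9970)
  (0,1): δ = 49.49°  ✓
  (0,2): δ = 92.65°  ·
  (0,3): δ = 128.52°  ·
  (1,2): δ = 37.87°  ✓
  (1,3): δ = 1.99°  ✓
  (2,3): δ = 144.13°  ·
antipodal pairs: 3

count = 3; pairs: (0,1), (1,2), (1,3)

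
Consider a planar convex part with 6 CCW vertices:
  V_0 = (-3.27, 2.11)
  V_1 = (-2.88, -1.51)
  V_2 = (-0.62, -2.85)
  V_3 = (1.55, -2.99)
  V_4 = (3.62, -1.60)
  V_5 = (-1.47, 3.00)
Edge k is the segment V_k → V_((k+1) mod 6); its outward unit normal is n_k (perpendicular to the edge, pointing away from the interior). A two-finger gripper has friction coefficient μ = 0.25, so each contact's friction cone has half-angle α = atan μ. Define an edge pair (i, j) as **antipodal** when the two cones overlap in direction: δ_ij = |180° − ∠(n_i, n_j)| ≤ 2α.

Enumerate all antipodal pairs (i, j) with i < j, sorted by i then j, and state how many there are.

α = atan 0.25 = 14.04°;  2α = 28.07°
n_0 = (-0.9942, -0.1071)
n_1 = (-0.5100, -0.8602)
n_2 = (-0.0644, -0.9979)
n_3 = (+0.5575, -0.8302)
n_4 = (+0.6705, +0.7419)
n_5 = (-0.4432, +0.8964)
  (0,1): δ = 126.81°  ·
  (0,2): δ = 99.84°  ·
  (0,3): δ = 62.27°  ·
  (0,4): δ = 41.75°  ·
  (0,5): δ = 110.16°  ·
  (1,2): δ = 153.03°  ·
  (1,3): δ = 115.45°  ·
  (1,4): δ = 11.44°  ✓
  (1,5): δ = 56.97°  ·
  (2,3): δ = 142.43°  ·
  (2,4): δ = 38.41°  ·
  (2,5): δ = 30.00°  ·
  (3,4): δ = 75.99°  ·
  (3,5): δ = 7.57°  ✓
  (4,5): δ = 111.59°  ·
antipodal pairs: 2

count = 2; pairs: (1,4), (3,5)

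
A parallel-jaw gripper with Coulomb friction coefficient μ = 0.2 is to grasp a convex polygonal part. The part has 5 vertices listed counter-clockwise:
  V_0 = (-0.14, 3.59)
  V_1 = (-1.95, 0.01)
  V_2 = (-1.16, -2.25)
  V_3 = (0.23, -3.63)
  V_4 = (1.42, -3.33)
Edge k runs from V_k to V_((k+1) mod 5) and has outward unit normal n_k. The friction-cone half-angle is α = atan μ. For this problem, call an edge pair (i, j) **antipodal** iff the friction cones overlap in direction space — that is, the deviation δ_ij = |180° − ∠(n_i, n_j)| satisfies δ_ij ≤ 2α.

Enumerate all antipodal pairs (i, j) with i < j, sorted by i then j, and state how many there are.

count = 1; pairs: (1,4)

α = atan 0.2 = 11.31°;  2α = 22.62°
n_0 = (-0.8924, +0.4512)
n_1 = (-0.9440, -0.3300)
n_2 = (-0.7045, -0.7097)
n_3 = (+0.2445, -0.9697)
n_4 = (+0.9755, +0.2199)
  (0,1): δ = 133.91°  ·
  (0,2): δ = 107.97°  ·
  (0,3): δ = 49.03°  ·
  (0,4): δ = 39.52°  ·
  (1,2): δ = 154.06°  ·
  (1,3): δ = 95.12°  ·
  (1,4): δ = 6.56°  ✓
  (2,3): δ = 121.06°  ·
  (2,4): δ = 32.50°  ·
  (3,4): δ = 91.45°  ·
antipodal pairs: 1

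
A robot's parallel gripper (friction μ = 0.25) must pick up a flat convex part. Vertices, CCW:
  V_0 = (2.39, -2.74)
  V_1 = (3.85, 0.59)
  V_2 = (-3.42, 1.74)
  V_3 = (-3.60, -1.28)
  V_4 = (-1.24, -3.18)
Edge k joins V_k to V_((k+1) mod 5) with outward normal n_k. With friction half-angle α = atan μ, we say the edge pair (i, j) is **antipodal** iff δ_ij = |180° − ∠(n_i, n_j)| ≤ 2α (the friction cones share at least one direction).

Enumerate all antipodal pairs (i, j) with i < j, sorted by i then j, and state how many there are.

count = 2; pairs: (0,2), (1,4)

α = atan 0.25 = 14.04°;  2α = 28.07°
n_0 = (+0.9158, -0.4015)
n_1 = (+0.1562, +0.9877)
n_2 = (-0.9982, +0.0595)
n_3 = (-0.6271, -0.7789)
n_4 = (+0.1203, -0.9927)
  (0,1): δ = 75.31°  ·
  (0,2): δ = 20.26°  ✓
  (0,3): δ = 74.84°  ·
  (0,4): δ = 120.59°  ·
  (1,2): δ = 84.42°  ·
  (1,3): δ = 29.85°  ·
  (1,4): δ = 15.90°  ✓
  (2,3): δ = 125.43°  ·
  (2,4): δ = 79.68°  ·
  (3,4): δ = 134.25°  ·
antipodal pairs: 2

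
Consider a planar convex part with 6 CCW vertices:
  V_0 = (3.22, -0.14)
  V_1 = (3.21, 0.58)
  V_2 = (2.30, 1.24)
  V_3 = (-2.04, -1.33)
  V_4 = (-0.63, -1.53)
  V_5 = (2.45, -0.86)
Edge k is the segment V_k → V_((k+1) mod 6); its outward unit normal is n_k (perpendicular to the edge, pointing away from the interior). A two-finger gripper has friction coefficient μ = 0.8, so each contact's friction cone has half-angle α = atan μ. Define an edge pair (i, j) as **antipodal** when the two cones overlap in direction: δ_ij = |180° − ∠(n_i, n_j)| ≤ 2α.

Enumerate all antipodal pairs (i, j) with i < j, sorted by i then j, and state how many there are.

count = 6; pairs: (0,2), (1,3), (1,4), (2,3), (2,4), (2,5)

α = atan 0.8 = 38.66°;  2α = 77.32°
n_0 = (+0.9999, +0.0139)
n_1 = (+0.5871, +0.8095)
n_2 = (-0.5095, +0.8605)
n_3 = (-0.1404, -0.9901)
n_4 = (+0.2126, -0.9771)
n_5 = (+0.6830, -0.7304)
  (0,1): δ = 126.75°  ·
  (0,2): δ = 60.16°  ✓
  (0,3): δ = 81.13°  ·
  (0,4): δ = 101.48°  ·
  (0,5): δ = 132.28°  ·
  (1,2): δ = 113.42°  ·
  (1,3): δ = 27.88°  ✓
  (1,4): δ = 48.22°  ✓
  (1,5): δ = 79.03°  ·
  (2,3): δ = 38.71°  ✓
  (2,4): δ = 18.36°  ✓
  (2,5): δ = 12.45°  ✓
  (3,4): δ = 159.65°  ·
  (3,5): δ = 128.85°  ·
  (4,5): δ = 149.19°  ·
antipodal pairs: 6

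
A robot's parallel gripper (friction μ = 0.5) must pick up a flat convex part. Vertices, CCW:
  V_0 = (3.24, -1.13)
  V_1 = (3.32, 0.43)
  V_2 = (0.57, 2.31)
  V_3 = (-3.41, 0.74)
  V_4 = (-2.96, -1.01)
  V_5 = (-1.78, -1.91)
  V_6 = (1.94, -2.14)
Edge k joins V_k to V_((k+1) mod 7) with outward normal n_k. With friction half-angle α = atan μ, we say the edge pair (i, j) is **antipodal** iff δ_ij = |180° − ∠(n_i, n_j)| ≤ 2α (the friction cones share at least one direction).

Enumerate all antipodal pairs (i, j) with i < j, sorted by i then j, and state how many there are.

α = atan 0.5 = 26.57°;  2α = 53.13°
n_0 = (+0.9987, -0.0512)
n_1 = (+0.5644, +0.8255)
n_2 = (-0.3670, +0.9302)
n_3 = (-0.9685, -0.2490)
n_4 = (-0.6064, -0.7951)
n_5 = (-0.0617, -0.9981)
n_6 = (+0.6135, -0.7897)
  (0,1): δ = 121.42°  ·
  (0,2): δ = 65.54°  ·
  (0,3): δ = 17.36°  ✓
  (0,4): δ = 55.60°  ·
  (0,5): δ = 89.40°  ·
  (0,6): δ = 130.78°  ·
  (1,2): δ = 124.11°  ·
  (1,3): δ = 41.22°  ✓
  (1,4): δ = 2.98°  ✓
  (1,5): δ = 30.82°  ✓
  (1,6): δ = 72.20°  ·
  (2,3): δ = 97.11°  ·
  (2,4): δ = 58.86°  ·
  (2,5): δ = 25.07°  ✓
  (2,6): δ = 16.32°  ✓
  (3,4): δ = 141.75°  ·
  (3,5): δ = 107.96°  ·
  (3,6): δ = 66.58°  ·
  (4,5): δ = 146.20°  ·
  (4,6): δ = 104.82°  ·
  (5,6): δ = 138.62°  ·
antipodal pairs: 6

count = 6; pairs: (0,3), (1,3), (1,4), (1,5), (2,5), (2,6)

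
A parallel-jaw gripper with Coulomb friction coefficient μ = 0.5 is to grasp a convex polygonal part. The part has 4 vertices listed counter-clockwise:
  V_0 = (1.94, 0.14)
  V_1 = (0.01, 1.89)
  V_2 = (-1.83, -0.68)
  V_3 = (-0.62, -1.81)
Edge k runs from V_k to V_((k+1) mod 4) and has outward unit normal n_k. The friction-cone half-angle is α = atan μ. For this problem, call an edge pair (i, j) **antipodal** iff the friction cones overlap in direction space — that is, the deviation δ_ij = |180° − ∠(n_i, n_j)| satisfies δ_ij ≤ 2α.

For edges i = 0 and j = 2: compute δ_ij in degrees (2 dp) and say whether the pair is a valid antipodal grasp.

δ = 0.84°, valid

α = atan 0.5 = 26.57°;  2α = 53.13°
edge 0: e_0 = (-1.93, +1.75);  n_0 = (+0.6717, +0.7408)
edge 2: e_2 = (+1.21, -1.13);  n_2 = (-0.6825, -0.7309)
∠(n_0, n_2) = 179.16°
δ = |180° − 179.16°| = 0.84°
0.84° ≤ 2α = 53.13°  →  valid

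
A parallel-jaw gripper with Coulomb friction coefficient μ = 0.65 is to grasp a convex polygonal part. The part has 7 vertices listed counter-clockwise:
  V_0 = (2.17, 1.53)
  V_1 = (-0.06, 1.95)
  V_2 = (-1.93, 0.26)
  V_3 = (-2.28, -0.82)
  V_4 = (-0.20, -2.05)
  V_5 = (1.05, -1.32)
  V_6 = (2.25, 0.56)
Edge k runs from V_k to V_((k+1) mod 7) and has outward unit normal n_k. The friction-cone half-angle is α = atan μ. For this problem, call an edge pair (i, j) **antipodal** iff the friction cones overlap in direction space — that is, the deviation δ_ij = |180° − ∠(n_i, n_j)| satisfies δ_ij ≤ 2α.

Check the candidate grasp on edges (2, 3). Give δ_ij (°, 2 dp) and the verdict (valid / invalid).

α = atan 0.65 = 33.02°;  2α = 66.05°
edge 2: e_2 = (-0.35, -1.08);  n_2 = (-0.9513, +0.3083)
edge 3: e_3 = (+2.08, -1.23);  n_3 = (-0.5090, -0.8608)
∠(n_2, n_3) = 77.36°
δ = |180° − 77.36°| = 102.64°
102.64° > 2α = 66.05°  →  invalid

δ = 102.64°, invalid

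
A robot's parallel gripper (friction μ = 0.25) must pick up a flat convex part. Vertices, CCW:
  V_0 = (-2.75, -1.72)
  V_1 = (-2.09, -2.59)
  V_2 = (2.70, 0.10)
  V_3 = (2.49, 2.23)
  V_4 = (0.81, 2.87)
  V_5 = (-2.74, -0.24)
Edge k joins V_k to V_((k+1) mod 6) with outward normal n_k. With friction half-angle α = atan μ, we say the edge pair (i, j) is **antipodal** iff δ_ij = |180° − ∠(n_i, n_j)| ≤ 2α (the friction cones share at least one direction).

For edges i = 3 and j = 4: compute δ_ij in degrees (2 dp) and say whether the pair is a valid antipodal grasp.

α = atan 0.25 = 14.04°;  2α = 28.07°
edge 3: e_3 = (-1.68, +0.64);  n_3 = (+0.3560, +0.9345)
edge 4: e_4 = (-3.55, -3.11);  n_4 = (-0.6590, +0.7522)
∠(n_3, n_4) = 62.07°
δ = |180° − 62.07°| = 117.93°
117.93° > 2α = 28.07°  →  invalid

δ = 117.93°, invalid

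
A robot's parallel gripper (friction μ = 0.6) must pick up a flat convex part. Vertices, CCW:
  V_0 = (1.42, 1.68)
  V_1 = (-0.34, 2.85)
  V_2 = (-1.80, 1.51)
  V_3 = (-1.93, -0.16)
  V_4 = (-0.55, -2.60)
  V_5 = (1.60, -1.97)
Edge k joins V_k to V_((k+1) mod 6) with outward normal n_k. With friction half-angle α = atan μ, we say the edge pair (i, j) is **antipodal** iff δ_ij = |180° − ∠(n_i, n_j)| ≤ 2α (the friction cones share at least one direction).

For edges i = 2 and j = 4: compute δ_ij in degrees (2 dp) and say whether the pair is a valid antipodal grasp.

δ = 69.22°, invalid

α = atan 0.6 = 30.96°;  2α = 61.93°
edge 2: e_2 = (-0.13, -1.67);  n_2 = (-0.9970, +0.0776)
edge 4: e_4 = (+2.15, +0.63);  n_4 = (+0.2812, -0.9596)
∠(n_2, n_4) = 110.78°
δ = |180° − 110.78°| = 69.22°
69.22° > 2α = 61.93°  →  invalid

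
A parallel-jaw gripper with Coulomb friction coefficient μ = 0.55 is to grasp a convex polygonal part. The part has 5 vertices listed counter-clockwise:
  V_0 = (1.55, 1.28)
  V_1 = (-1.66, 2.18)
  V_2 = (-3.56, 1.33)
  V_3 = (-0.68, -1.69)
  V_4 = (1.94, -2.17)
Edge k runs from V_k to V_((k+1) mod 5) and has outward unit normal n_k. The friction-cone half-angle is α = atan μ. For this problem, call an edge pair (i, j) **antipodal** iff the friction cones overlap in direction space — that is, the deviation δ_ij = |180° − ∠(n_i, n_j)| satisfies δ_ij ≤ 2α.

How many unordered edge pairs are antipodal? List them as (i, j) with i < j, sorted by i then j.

count = 4; pairs: (0,2), (0,3), (1,3), (2,4)

α = atan 0.55 = 28.81°;  2α = 57.62°
n_0 = (+0.2700, +0.9629)
n_1 = (-0.4084, +0.9128)
n_2 = (-0.7237, -0.6901)
n_3 = (-0.1802, -0.9836)
n_4 = (+0.9937, +0.1123)
  (0,1): δ = 140.24°  ·
  (0,2): δ = 30.70°  ✓
  (0,3): δ = 5.28°  ✓
  (0,4): δ = 112.11°  ·
  (1,2): δ = 70.46°  ·
  (1,3): δ = 34.48°  ✓
  (1,4): δ = 72.35°  ·
  (2,3): δ = 144.02°  ·
  (2,4): δ = 37.19°  ✓
  (3,4): δ = 73.17°  ·
antipodal pairs: 4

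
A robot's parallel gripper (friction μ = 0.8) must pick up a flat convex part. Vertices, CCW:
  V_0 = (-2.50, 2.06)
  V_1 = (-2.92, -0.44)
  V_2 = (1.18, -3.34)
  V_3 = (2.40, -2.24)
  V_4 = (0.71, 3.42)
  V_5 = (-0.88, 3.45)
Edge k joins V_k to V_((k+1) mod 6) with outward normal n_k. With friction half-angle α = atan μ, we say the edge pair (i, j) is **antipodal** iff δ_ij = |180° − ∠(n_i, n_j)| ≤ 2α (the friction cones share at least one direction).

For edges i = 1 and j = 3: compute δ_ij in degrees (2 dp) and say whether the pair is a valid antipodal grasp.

δ = 38.10°, valid

α = atan 0.8 = 38.66°;  2α = 77.32°
edge 1: e_1 = (+4.10, -2.90);  n_1 = (-0.5775, -0.8164)
edge 3: e_3 = (-1.69, +5.66);  n_3 = (+0.9582, +0.2861)
∠(n_1, n_3) = 141.90°
δ = |180° − 141.90°| = 38.10°
38.10° ≤ 2α = 77.32°  →  valid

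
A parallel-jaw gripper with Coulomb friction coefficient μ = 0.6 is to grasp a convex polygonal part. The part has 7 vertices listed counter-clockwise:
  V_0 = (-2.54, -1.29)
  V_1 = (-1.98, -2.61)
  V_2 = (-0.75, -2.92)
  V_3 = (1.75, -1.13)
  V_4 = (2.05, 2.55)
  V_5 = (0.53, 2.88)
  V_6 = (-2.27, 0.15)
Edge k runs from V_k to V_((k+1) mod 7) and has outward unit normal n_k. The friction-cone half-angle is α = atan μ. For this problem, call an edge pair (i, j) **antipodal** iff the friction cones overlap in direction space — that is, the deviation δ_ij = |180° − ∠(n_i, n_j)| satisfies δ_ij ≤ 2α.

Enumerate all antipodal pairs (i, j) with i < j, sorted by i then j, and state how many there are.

count = 9; pairs: (0,3), (0,4), (1,4), (1,5), (2,4), (2,5), (2,6), (3,5), (3,6)

α = atan 0.6 = 30.96°;  2α = 61.93°
n_0 = (-0.9206, -0.3905)
n_1 = (-0.2444, -0.9697)
n_2 = (+0.5822, -0.8131)
n_3 = (+0.9967, -0.0813)
n_4 = (+0.2122, +0.9772)
n_5 = (-0.6981, +0.7160)
n_6 = (-0.9829, +0.1843)
  (0,1): δ = 127.13°  ·
  (0,2): δ = 77.39°  ·
  (0,3): δ = 27.65°  ✓
  (0,4): δ = 54.76°  ✓
  (0,5): δ = 111.29°  ·
  (0,6): δ = 146.39°  ·
  (1,2): δ = 130.25°  ·
  (1,3): δ = 80.51°  ·
  (1,4): δ = 1.90°  ✓
  (1,5): δ = 58.42°  ✓
  (1,6): δ = 93.53°  ·
  (2,3): δ = 130.26°  ·
  (2,4): δ = 47.85°  ✓
  (2,5): δ = 8.67°  ✓
  (2,6): δ = 43.78°  ✓
  (3,4): δ = 97.59°  ·
  (3,5): δ = 41.06°  ✓
  (3,6): δ = 5.96°  ✓
  (4,5): δ = 123.48°  ·
  (4,6): δ = 88.37°  ·
  (5,6): δ = 144.89°  ·
antipodal pairs: 9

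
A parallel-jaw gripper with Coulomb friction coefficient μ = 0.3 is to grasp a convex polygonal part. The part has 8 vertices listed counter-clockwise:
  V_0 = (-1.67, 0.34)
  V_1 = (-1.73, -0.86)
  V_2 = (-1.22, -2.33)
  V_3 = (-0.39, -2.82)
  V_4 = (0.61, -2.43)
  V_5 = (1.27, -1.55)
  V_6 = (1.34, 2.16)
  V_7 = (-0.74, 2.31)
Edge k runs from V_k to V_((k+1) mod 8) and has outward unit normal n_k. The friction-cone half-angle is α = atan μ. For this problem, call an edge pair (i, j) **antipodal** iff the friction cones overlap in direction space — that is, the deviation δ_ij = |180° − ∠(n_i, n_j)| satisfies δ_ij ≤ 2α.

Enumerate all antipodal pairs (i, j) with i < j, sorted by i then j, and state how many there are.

count = 6; pairs: (0,5), (1,5), (2,6), (3,6), (4,7), (5,7)

α = atan 0.3 = 16.70°;  2α = 33.40°
n_0 = (-0.9988, +0.0499)
n_1 = (-0.9448, -0.3278)
n_2 = (-0.5084, -0.8611)
n_3 = (+0.3633, -0.9317)
n_4 = (+0.8000, -0.6000)
n_5 = (+0.9998, -0.0189)
n_6 = (+0.0719, +0.9974)
n_7 = (-0.9043, +0.4269)
  (0,1): δ = 158.00°  ·
  (0,2): δ = 117.69°  ·
  (0,3): δ = 65.83°  ·
  (0,4): δ = 34.01°  ·
  (0,5): δ = 1.78°  ✓
  (0,6): δ = 88.74°  ·
  (0,7): δ = 157.59°  ·
  (1,2): δ = 139.69°  ·
  (1,3): δ = 87.83°  ·
  (1,4): δ = 56.00°  ·
  (1,5): δ = 20.21°  ✓
  (1,6): δ = 66.74°  ·
  (1,7): δ = 135.60°  ·
  (2,3): δ = 128.14°  ·
  (2,4): δ = 96.31°  ·
  (2,5): δ = 60.52°  ·
  (2,6): δ = 26.43°  ✓
  (2,7): δ = 95.28°  ·
  (3,4): δ = 148.18°  ·
  (3,5): δ = 112.39°  ·
  (3,6): δ = 25.43°  ✓
  (3,7): δ = 43.42°  ·
  (4,5): δ = 144.21°  ·
  (4,6): δ = 57.25°  ·
  (4,7): δ = 11.60°  ✓
  (5,6): δ = 93.04°  ·
  (5,7): δ = 24.19°  ✓
  (6,7): δ = 111.15°  ·
antipodal pairs: 6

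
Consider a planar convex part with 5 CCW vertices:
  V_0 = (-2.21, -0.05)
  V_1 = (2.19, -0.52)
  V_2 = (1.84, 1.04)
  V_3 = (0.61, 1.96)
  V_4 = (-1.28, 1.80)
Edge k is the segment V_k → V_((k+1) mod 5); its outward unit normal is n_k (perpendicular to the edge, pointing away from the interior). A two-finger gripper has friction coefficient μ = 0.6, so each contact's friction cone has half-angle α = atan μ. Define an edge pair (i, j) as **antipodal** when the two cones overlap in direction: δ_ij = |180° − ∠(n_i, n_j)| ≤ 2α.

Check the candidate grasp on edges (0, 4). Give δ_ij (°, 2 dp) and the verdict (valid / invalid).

δ = 69.41°, invalid

α = atan 0.6 = 30.96°;  2α = 61.93°
edge 0: e_0 = (+4.40, -0.47);  n_0 = (-0.1062, -0.9943)
edge 4: e_4 = (-0.93, -1.85);  n_4 = (-0.8935, +0.4491)
∠(n_0, n_4) = 110.59°
δ = |180° − 110.59°| = 69.41°
69.41° > 2α = 61.93°  →  invalid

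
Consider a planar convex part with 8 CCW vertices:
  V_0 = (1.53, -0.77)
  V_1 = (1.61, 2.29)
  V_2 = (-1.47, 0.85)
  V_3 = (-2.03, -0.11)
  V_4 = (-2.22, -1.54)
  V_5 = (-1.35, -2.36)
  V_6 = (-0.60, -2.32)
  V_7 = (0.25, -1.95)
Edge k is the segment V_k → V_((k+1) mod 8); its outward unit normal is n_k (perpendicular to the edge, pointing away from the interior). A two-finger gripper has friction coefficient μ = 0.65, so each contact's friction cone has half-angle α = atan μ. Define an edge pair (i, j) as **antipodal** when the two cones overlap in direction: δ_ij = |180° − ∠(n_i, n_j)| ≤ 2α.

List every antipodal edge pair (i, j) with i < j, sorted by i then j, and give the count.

α = atan 0.65 = 33.02°;  2α = 66.05°
n_0 = (+0.9997, -0.0261)
n_1 = (-0.4235, +0.9059)
n_2 = (-0.8638, +0.5039)
n_3 = (-0.9913, +0.1317)
n_4 = (-0.6859, -0.7277)
n_5 = (+0.0533, -0.9986)
n_6 = (+0.3991, -0.9169)
n_7 = (+0.6778, -0.7352)
  (0,1): δ = 63.44°  ✓
  (0,2): δ = 28.76°  ✓
  (0,3): δ = 6.07°  ✓
  (0,4): δ = 48.19°  ✓
  (0,5): δ = 94.55°  ·
  (0,6): δ = 115.02°  ·
  (0,7): δ = 134.17°  ·
  (1,2): δ = 145.31°  ·
  (1,3): δ = 122.63°  ·
  (1,4): δ = 68.36°  ·
  (1,5): δ = 22.00°  ✓
  (1,6): δ = 1.53°  ✓
  (1,7): δ = 17.61°  ✓
  (2,3): δ = 157.31°  ·
  (2,4): δ = 103.05°  ·
  (2,5): δ = 56.69°  ✓
  (2,6): δ = 36.22°  ✓
  (2,7): δ = 17.07°  ✓
  (3,4): δ = 125.74°  ·
  (3,5): δ = 79.38°  ·
  (3,6): δ = 58.91°  ✓
  (3,7): δ = 39.76°  ✓
  (4,5): δ = 133.64°  ·
  (4,6): δ = 113.17°  ·
  (4,7): δ = 94.02°  ·
  (5,6): δ = 159.53°  ·
  (5,7): δ = 140.38°  ·
  (6,7): δ = 160.85°  ·
antipodal pairs: 12

count = 12; pairs: (0,1), (0,2), (0,3), (0,4), (1,5), (1,6), (1,7), (2,5), (2,6), (2,7), (3,6), (3,7)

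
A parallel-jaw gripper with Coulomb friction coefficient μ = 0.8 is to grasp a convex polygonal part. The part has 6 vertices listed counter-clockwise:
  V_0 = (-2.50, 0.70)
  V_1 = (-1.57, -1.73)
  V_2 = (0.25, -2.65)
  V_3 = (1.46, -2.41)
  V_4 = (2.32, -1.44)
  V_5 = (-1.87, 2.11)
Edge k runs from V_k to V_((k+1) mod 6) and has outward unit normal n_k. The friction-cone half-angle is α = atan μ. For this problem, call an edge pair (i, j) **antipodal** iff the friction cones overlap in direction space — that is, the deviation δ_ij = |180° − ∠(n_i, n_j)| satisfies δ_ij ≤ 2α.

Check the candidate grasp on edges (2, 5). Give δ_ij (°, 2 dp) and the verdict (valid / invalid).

α = atan 0.8 = 38.66°;  2α = 77.32°
edge 2: e_2 = (+1.21, +0.24);  n_2 = (+0.1946, -0.9809)
edge 5: e_5 = (-0.63, -1.41);  n_5 = (-0.9130, +0.4079)
∠(n_2, n_5) = 125.29°
δ = |180° − 125.29°| = 54.71°
54.71° ≤ 2α = 77.32°  →  valid

δ = 54.71°, valid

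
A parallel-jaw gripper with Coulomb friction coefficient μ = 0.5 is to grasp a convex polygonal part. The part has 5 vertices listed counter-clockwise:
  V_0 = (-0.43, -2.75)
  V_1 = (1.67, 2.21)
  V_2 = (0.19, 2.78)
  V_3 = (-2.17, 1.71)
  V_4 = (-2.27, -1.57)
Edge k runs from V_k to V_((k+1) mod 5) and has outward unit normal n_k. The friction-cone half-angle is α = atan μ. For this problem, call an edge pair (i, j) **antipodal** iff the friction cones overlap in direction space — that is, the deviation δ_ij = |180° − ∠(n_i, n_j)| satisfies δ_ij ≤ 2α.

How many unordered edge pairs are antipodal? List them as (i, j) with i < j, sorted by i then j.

α = atan 0.5 = 26.57°;  2α = 53.13°
n_0 = (+0.9209, -0.3899)
n_1 = (+0.3594, +0.9332)
n_2 = (-0.4129, +0.9108)
n_3 = (-0.9995, +0.0305)
n_4 = (-0.5398, -0.8418)
  (0,1): δ = 88.12°  ·
  (0,2): δ = 42.66°  ✓
  (0,3): δ = 21.20°  ✓
  (0,4): δ = 80.27°  ·
  (1,2): δ = 134.55°  ·
  (1,3): δ = 70.68°  ·
  (1,4): δ = 11.61°  ✓
  (2,3): δ = 116.14°  ·
  (2,4): δ = 57.06°  ·
  (3,4): δ = 120.93°  ·
antipodal pairs: 3

count = 3; pairs: (0,2), (0,3), (1,4)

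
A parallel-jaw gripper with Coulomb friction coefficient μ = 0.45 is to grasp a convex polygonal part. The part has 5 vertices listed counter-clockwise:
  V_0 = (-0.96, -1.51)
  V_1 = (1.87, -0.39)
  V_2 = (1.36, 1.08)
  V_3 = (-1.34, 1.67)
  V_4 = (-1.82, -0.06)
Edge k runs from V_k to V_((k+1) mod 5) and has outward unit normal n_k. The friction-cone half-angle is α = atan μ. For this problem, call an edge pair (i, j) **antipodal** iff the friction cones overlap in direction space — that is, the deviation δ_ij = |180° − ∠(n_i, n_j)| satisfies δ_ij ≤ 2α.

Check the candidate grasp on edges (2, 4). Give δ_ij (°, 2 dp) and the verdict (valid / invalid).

α = atan 0.45 = 24.23°;  2α = 48.46°
edge 2: e_2 = (-2.70, +0.59);  n_2 = (+0.2135, +0.9769)
edge 4: e_4 = (+0.86, -1.45);  n_4 = (-0.8601, -0.5101)
∠(n_2, n_4) = 133.00°
δ = |180° − 133.00°| = 47.00°
47.00° ≤ 2α = 48.46°  →  valid

δ = 47.00°, valid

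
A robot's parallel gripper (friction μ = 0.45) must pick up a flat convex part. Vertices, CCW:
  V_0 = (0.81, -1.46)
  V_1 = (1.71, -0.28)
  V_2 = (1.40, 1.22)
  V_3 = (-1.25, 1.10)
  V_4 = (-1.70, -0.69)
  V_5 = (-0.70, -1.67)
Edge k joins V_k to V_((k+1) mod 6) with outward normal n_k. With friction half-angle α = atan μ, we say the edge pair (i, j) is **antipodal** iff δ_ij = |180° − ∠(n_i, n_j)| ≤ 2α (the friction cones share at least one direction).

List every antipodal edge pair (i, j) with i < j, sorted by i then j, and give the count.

count = 5; pairs: (0,3), (1,3), (1,4), (2,4), (2,5)

α = atan 0.45 = 24.23°;  2α = 48.46°
n_0 = (+0.7951, -0.6064)
n_1 = (+0.9793, +0.2024)
n_2 = (-0.0452, +0.9990)
n_3 = (-0.9698, +0.2438)
n_4 = (-0.6999, -0.7142)
n_5 = (+0.1377, -0.9905)
  (0,1): δ = 130.99°  ·
  (0,2): δ = 50.07°  ·
  (0,3): δ = 23.22°  ✓
  (0,4): δ = 82.91°  ·
  (0,5): δ = 135.25°  ·
  (1,2): δ = 99.08°  ·
  (1,3): δ = 25.79°  ✓
  (1,4): δ = 33.90°  ✓
  (1,5): δ = 86.24°  ·
  (2,3): δ = 106.70°  ·
  (2,4): δ = 47.01°  ✓
  (2,5): δ = 5.32°  ✓
  (3,4): δ = 120.31°  ·
  (3,5): δ = 67.97°  ·
  (4,5): δ = 127.66°  ·
antipodal pairs: 5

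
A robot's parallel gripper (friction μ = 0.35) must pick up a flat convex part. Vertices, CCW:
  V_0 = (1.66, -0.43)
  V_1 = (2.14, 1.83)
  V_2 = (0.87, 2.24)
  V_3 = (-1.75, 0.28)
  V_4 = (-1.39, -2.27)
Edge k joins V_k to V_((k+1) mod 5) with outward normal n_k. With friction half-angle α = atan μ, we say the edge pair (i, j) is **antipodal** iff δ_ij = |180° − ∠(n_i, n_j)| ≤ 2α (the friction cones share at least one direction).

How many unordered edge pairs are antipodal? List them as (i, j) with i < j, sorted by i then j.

α = atan 0.35 = 19.29°;  2α = 38.58°
n_0 = (+0.9782, -0.2078)
n_1 = (+0.3072, +0.9516)
n_2 = (-0.5990, +0.8007)
n_3 = (-0.9902, -0.1398)
n_4 = (+0.5166, -0.8563)
  (0,1): δ = 95.90°  ·
  (0,2): δ = 41.21°  ·
  (0,3): δ = 20.03°  ✓
  (0,4): δ = 133.09°  ·
  (1,2): δ = 125.31°  ·
  (1,3): δ = 64.07°  ·
  (1,4): δ = 48.99°  ·
  (2,3): δ = 118.76°  ·
  (2,4): δ = 5.70°  ✓
  (3,4): δ = 66.93°  ·
antipodal pairs: 2

count = 2; pairs: (0,3), (2,4)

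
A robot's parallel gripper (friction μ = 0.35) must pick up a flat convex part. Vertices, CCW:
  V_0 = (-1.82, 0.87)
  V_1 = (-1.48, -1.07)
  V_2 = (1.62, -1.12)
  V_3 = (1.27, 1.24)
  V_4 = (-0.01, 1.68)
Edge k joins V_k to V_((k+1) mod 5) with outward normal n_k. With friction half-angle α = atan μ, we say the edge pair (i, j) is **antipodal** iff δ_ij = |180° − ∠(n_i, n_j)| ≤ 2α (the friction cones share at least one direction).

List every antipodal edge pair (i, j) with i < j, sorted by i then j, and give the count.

α = atan 0.35 = 19.29°;  2α = 38.58°
n_0 = (-0.9850, -0.1726)
n_1 = (-0.0161, -0.9999)
n_2 = (+0.9892, +0.1467)
n_3 = (+0.3251, +0.9457)
n_4 = (-0.4085, +0.9128)
  (0,1): δ = 100.86°  ·
  (0,2): δ = 1.50°  ✓
  (0,3): δ = 61.09°  ·
  (0,4): δ = 104.17°  ·
  (1,2): δ = 80.64°  ·
  (1,3): δ = 18.05°  ✓
  (1,4): δ = 25.03°  ✓
  (2,3): δ = 117.41°  ·
  (2,4): δ = 74.33°  ·
  (3,4): δ = 136.92°  ·
antipodal pairs: 3

count = 3; pairs: (0,2), (1,3), (1,4)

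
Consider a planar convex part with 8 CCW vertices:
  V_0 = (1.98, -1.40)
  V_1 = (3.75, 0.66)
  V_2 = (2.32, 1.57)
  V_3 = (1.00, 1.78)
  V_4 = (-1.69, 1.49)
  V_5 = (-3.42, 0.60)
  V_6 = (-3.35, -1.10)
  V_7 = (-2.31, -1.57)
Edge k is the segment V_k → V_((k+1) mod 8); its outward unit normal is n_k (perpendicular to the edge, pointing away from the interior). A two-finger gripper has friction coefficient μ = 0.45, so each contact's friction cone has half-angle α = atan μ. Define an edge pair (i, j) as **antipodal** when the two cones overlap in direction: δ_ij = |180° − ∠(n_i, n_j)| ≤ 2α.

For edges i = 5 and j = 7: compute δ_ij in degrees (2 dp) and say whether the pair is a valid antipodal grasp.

α = atan 0.45 = 24.23°;  2α = 48.46°
edge 5: e_5 = (+0.07, -1.70);  n_5 = (-0.9992, -0.0411)
edge 7: e_7 = (+4.29, +0.17);  n_7 = (+0.0396, -0.9992)
∠(n_5, n_7) = 89.91°
δ = |180° − 89.91°| = 90.09°
90.09° > 2α = 48.46°  →  invalid

δ = 90.09°, invalid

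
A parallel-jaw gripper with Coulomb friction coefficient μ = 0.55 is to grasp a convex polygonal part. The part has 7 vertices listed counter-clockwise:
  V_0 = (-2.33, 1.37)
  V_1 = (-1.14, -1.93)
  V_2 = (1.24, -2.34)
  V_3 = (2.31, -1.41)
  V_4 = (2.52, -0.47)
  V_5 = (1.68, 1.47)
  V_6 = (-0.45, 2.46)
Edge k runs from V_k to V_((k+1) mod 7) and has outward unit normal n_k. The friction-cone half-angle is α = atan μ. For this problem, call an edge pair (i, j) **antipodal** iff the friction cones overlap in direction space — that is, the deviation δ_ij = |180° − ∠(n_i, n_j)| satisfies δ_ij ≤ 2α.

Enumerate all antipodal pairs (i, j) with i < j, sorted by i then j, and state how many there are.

count = 8; pairs: (0,3), (0,4), (0,5), (1,4), (1,5), (1,6), (2,6), (3,6)

α = atan 0.55 = 28.81°;  2α = 57.62°
n_0 = (-0.9407, -0.3392)
n_1 = (-0.1698, -0.9855)
n_2 = (+0.6560, -0.7548)
n_3 = (+0.9759, -0.2180)
n_4 = (+0.9177, +0.3973)
n_5 = (+0.4215, +0.9068)
n_6 = (-0.5016, +0.8651)
  (0,1): δ = 119.60°  ·
  (0,2): δ = 68.83°  ·
  (0,3): δ = 32.42°  ✓
  (0,4): δ = 3.58°  ✓
  (0,5): δ = 45.24°  ✓
  (0,6): δ = 100.27°  ·
  (1,2): δ = 129.23°  ·
  (1,3): δ = 92.82°  ·
  (1,4): δ = 56.81°  ✓
  (1,5): δ = 15.15°  ✓
  (1,6): δ = 39.88°  ✓
  (2,3): δ = 143.59°  ·
  (2,4): δ = 107.58°  ·
  (2,5): δ = 65.92°  ·
  (2,6): δ = 10.89°  ✓
  (3,4): δ = 143.99°  ·
  (3,5): δ = 102.34°  ·
  (3,6): δ = 47.30°  ✓
  (4,5): δ = 138.34°  ·
  (4,6): δ = 83.31°  ·
  (5,6): δ = 124.97°  ·
antipodal pairs: 8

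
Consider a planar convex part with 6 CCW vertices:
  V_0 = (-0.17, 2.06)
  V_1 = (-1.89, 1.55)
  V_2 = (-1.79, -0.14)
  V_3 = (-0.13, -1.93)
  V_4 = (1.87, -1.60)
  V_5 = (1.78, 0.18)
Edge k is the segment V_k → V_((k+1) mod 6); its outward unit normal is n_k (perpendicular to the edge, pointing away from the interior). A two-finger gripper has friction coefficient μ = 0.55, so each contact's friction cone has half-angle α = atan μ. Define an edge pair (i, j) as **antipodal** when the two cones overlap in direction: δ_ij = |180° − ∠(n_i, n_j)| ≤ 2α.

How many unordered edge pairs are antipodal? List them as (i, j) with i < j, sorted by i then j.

α = atan 0.55 = 28.81°;  2α = 57.62°
n_0 = (-0.2843, +0.9587)
n_1 = (-0.9983, -0.0591)
n_2 = (-0.7332, -0.6800)
n_3 = (+0.1628, -0.9867)
n_4 = (+0.9987, +0.0505)
n_5 = (+0.6941, +0.7199)
  (0,1): δ = 103.13°  ·
  (0,2): δ = 63.67°  ·
  (0,3): δ = 7.15°  ✓
  (0,4): δ = 76.38°  ·
  (0,5): δ = 119.53°  ·
  (1,2): δ = 140.54°  ·
  (1,3): δ = 84.02°  ·
  (1,4): δ = 0.49°  ✓
  (1,5): δ = 42.66°  ✓
  (2,3): δ = 123.47°  ·
  (2,4): δ = 39.95°  ✓
  (2,5): δ = 3.21°  ✓
  (3,4): δ = 96.47°  ·
  (3,5): δ = 53.32°  ✓
  (4,5): δ = 136.85°  ·
antipodal pairs: 6

count = 6; pairs: (0,3), (1,4), (1,5), (2,4), (2,5), (3,5)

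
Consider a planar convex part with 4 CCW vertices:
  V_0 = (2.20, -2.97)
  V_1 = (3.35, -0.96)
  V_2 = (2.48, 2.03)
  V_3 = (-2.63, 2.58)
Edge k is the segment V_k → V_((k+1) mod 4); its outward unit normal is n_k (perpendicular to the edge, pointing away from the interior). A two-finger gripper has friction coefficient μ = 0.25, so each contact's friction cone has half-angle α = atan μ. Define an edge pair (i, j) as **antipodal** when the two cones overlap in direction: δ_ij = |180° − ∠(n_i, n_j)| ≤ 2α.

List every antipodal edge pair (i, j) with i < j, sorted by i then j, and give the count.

count = 1; pairs: (1,3)

α = atan 0.25 = 14.04°;  2α = 28.07°
n_0 = (+0.8680, -0.4966)
n_1 = (+0.9602, +0.2794)
n_2 = (+0.1070, +0.9943)
n_3 = (-0.7543, -0.6565)
  (0,1): δ = 134.00°  ·
  (0,2): δ = 66.37°  ·
  (0,3): δ = 70.81°  ·
  (1,2): δ = 112.37°  ·
  (1,3): δ = 24.81°  ✓
  (2,3): δ = 42.82°  ·
antipodal pairs: 1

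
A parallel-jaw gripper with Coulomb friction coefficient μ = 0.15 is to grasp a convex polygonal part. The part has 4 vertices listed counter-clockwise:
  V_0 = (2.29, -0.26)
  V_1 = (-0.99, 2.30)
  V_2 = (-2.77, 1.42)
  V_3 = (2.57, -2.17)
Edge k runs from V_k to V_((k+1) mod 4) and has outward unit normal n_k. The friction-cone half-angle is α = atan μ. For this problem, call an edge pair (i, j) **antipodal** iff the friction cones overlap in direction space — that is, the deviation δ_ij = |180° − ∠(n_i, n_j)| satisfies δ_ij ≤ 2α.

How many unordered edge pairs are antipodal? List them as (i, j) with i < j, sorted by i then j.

α = atan 0.15 = 8.53°;  2α = 17.06°
n_0 = (+0.6153, +0.7883)
n_1 = (-0.4432, +0.8964)
n_2 = (-0.5579, -0.8299)
n_3 = (+0.9894, +0.1450)
  (0,1): δ = 115.72°  ·
  (0,2): δ = 4.06°  ✓
  (0,3): δ = 136.31°  ·
  (1,2): δ = 60.22°  ·
  (1,3): δ = 72.03°  ·
  (2,3): δ = 47.75°  ·
antipodal pairs: 1

count = 1; pairs: (0,2)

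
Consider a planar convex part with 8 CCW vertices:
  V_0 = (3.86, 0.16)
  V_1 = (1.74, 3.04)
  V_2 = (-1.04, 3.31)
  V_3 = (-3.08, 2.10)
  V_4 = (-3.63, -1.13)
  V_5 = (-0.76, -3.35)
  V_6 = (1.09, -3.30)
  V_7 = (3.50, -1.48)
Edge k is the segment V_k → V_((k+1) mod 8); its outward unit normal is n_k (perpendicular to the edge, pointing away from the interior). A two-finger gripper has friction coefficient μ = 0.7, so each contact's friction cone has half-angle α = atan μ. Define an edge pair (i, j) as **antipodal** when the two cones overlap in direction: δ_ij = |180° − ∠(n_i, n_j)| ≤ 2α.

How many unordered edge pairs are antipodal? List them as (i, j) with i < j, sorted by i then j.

count = 13; pairs: (0,3), (0,4), (0,5), (1,4), (1,5), (1,6), (2,4), (2,5), (2,6), (2,7), (3,6), (3,7), (4,7)

α = atan 0.7 = 34.99°;  2α = 69.98°
n_0 = (+0.8053, +0.5928)
n_1 = (+0.0967, +0.9953)
n_2 = (-0.5101, +0.8601)
n_3 = (-0.9858, +0.1679)
n_4 = (-0.6118, -0.7910)
n_5 = (+0.0270, -0.9996)
n_6 = (+0.6026, -0.7980)
n_7 = (+0.9767, -0.2144)
  (0,1): δ = 131.90°  ·
  (0,2): δ = 95.68°  ·
  (0,3): δ = 46.02°  ✓
  (0,4): δ = 15.92°  ✓
  (0,5): δ = 55.19°  ✓
  (0,6): δ = 90.70°  ·
  (0,7): δ = 131.26°  ·
  (1,2): δ = 143.78°  ·
  (1,3): δ = 94.12°  ·
  (1,4): δ = 32.18°  ✓
  (1,5): δ = 7.10°  ✓
  (1,6): δ = 42.61°  ✓
  (1,7): δ = 83.17°  ·
  (2,3): δ = 130.34°  ·
  (2,4): δ = 68.40°  ✓
  (2,5): δ = 29.13°  ✓
  (2,6): δ = 6.39°  ✓
  (2,7): δ = 46.95°  ✓
  (3,4): δ = 118.06°  ·
  (3,5): δ = 78.79°  ·
  (3,6): δ = 43.28°  ✓
  (3,7): δ = 2.72°  ✓
  (4,5): δ = 140.73°  ·
  (4,6): δ = 105.22°  ·
  (4,7): δ = 64.66°  ✓
  (5,6): δ = 144.49°  ·
  (5,7): δ = 103.93°  ·
  (6,7): δ = 139.44°  ·
antipodal pairs: 13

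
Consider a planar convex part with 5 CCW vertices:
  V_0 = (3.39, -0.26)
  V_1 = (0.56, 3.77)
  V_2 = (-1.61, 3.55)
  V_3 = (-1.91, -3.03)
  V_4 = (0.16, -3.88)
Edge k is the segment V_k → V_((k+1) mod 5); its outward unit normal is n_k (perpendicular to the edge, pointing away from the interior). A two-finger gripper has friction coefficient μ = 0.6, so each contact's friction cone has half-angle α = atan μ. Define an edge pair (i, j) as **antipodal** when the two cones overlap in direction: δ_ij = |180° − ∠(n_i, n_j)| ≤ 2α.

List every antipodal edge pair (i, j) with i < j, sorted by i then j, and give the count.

α = atan 0.6 = 30.96°;  2α = 61.93°
n_0 = (+0.8184, +0.5747)
n_1 = (-0.1009, +0.9949)
n_2 = (-0.9990, +0.0455)
n_3 = (-0.3799, -0.9250)
n_4 = (+0.7462, -0.6658)
  (0,1): δ = 119.29°  ·
  (0,2): δ = 37.69°  ✓
  (0,3): δ = 32.60°  ✓
  (0,4): δ = 103.18°  ·
  (1,2): δ = 98.40°  ·
  (1,3): δ = 28.11°  ✓
  (1,4): δ = 42.47°  ✓
  (2,3): δ = 109.71°  ·
  (2,4): δ = 39.13°  ✓
  (3,4): δ = 109.42°  ·
antipodal pairs: 5

count = 5; pairs: (0,2), (0,3), (1,3), (1,4), (2,4)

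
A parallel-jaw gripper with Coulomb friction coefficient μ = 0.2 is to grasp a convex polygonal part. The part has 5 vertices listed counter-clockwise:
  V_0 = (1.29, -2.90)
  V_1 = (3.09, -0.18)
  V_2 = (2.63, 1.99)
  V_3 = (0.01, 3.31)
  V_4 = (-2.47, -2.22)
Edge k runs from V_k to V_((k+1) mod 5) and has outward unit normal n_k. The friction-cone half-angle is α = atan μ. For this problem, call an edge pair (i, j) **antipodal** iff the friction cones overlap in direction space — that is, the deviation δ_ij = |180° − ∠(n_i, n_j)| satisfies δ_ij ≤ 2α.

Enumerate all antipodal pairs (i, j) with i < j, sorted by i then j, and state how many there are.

count = 2; pairs: (0,3), (2,4)

α = atan 0.2 = 11.31°;  2α = 22.62°
n_0 = (+0.8339, -0.5519)
n_1 = (+0.9783, +0.2074)
n_2 = (+0.4499, +0.8931)
n_3 = (-0.9124, +0.4092)
n_4 = (-0.1780, -0.9840)
  (0,1): δ = 134.54°  ·
  (0,2): δ = 83.24°  ·
  (0,3): δ = 9.34°  ✓
  (0,4): δ = 113.24°  ·
  (1,2): δ = 128.71°  ·
  (1,3): δ = 36.12°  ·
  (1,4): δ = 67.78°  ·
  (2,3): δ = 87.41°  ·
  (2,4): δ = 16.49°  ✓
  (3,4): δ = 76.10°  ·
antipodal pairs: 2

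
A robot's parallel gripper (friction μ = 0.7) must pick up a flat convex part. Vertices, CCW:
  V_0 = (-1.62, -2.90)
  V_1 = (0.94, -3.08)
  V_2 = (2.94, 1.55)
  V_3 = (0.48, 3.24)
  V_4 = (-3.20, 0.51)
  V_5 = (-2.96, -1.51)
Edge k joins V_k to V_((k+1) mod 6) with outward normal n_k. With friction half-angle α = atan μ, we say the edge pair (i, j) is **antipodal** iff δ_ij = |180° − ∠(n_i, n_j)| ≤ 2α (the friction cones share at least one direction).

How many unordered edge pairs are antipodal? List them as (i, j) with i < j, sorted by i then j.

α = atan 0.7 = 34.99°;  2α = 69.98°
n_0 = (-0.0701, -0.9975)
n_1 = (+0.9180, -0.3965)
n_2 = (+0.5662, +0.8242)
n_3 = (-0.5958, +0.8031)
n_4 = (-0.9930, -0.1180)
n_5 = (-0.7199, -0.6940)
  (0,1): δ = 109.34°  ·
  (0,2): δ = 30.47°  ✓
  (0,3): δ = 40.59°  ✓
  (0,4): δ = 100.80°  ·
  (0,5): δ = 137.97°  ·
  (1,2): δ = 101.13°  ·
  (1,3): δ = 30.07°  ✓
  (1,4): δ = 30.14°  ✓
  (1,5): δ = 67.31°  ✓
  (2,3): δ = 108.94°  ·
  (2,4): δ = 48.74°  ✓
  (2,5): δ = 11.56°  ✓
  (3,4): δ = 119.79°  ·
  (3,5): δ = 82.62°  ·
  (4,5): δ = 142.82°  ·
antipodal pairs: 7

count = 7; pairs: (0,2), (0,3), (1,3), (1,4), (1,5), (2,4), (2,5)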